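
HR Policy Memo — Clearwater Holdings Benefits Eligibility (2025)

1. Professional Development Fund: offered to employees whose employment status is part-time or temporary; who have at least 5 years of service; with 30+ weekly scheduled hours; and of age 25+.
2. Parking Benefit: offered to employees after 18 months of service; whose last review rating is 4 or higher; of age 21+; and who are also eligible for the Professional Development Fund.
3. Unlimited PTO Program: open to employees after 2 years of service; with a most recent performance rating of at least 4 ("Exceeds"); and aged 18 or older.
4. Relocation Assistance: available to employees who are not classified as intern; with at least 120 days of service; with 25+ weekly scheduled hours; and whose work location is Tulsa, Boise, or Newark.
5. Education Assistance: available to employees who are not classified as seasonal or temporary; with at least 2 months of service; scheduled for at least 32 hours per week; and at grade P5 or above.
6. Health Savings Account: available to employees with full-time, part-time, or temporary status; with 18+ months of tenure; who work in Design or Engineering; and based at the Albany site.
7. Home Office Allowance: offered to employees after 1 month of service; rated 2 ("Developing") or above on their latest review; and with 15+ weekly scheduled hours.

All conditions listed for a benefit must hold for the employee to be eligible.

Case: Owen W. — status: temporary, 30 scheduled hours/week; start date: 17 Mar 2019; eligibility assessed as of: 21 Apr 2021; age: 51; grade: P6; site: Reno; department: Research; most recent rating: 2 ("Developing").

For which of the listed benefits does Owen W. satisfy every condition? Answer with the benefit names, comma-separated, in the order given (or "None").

Home Office Allowance

Service from 17 Mar 2019 to 21 Apr 2021: 766 days.
Professional Development Fund — status temporary ✓; service 766 days < 5 years (≈1825 days) ✗ → not eligible.
Parking Benefit — service 766 days ≥ 18 months (≈540 days) ✓; rating 2 < 4 ✗ → not eligible.
Unlimited PTO Program — service 766 days ≥ 2 years (≈730 days) ✓; rating 2 < 4 ✗ → not eligible.
Relocation Assistance — status temporary ✓ (not excluded); service 766 days ≥ 120 days ✓; 30 hrs/wk ≥ 25 ✓; site Reno ✗ (not Tulsa, Boise, or Newark) → not eligible.
Education Assistance — status temporary ✗ (excluded) → not eligible.
Health Savings Account — status temporary ✓; service 766 days ≥ 18 months (≈540 days) ✓; dept Research ✗ → not eligible.
Home Office Allowance — service 766 days ≥ 1 month (≈30 days) ✓; rating 2 ≥ 2 ✓; 30 hrs/wk ≥ 15 ✓ → eligible.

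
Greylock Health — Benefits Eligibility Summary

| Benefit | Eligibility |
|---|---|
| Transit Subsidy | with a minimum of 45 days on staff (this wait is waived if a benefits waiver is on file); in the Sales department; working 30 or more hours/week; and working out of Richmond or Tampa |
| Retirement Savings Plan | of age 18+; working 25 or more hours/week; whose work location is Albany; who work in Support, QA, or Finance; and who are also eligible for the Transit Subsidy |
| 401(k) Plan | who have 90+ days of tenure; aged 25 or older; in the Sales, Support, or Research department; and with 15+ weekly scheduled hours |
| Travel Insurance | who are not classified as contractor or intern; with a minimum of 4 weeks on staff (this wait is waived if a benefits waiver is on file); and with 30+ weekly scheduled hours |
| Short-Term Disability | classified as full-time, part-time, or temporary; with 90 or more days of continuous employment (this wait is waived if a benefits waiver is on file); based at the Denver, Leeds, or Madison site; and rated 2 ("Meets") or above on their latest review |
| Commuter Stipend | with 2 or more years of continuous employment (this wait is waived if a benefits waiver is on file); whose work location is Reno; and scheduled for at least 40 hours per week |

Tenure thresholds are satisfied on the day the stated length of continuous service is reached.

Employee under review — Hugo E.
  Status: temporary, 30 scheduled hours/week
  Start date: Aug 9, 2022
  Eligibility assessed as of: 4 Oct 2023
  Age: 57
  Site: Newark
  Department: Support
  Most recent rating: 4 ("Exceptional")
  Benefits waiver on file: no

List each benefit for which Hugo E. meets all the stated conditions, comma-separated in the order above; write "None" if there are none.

Service from Aug 9, 2022 to 4 Oct 2023: 421 days.
Transit Subsidy — no waiver, service 421 days ≥ 45 days ✓; dept Support ✗ → not eligible.
Retirement Savings Plan — age 57 ≥ 18 ✓; 30 hrs/wk ≥ 25 ✓; site Newark ✗ (not Albany) → not eligible.
401(k) Plan — service 421 days ≥ 90 days ✓; age 57 ≥ 25 ✓; dept Support ✓; 30 hrs/wk ≥ 15 ✓ → eligible.
Travel Insurance — status temporary ✓ (not excluded); no waiver, service 421 days ≥ 4 weeks (≈28 days) ✓; 30 hrs/wk ≥ 30 ✓ → eligible.
Short-Term Disability — status temporary ✓; no waiver, service 421 days ≥ 90 days ✓; site Newark ✗ (not Denver, Leeds, or Madison) → not eligible.
Commuter Stipend — no waiver, service 421 days < 2 years (≈730 days) ✗ → not eligible.

401(k) Plan, Travel Insurance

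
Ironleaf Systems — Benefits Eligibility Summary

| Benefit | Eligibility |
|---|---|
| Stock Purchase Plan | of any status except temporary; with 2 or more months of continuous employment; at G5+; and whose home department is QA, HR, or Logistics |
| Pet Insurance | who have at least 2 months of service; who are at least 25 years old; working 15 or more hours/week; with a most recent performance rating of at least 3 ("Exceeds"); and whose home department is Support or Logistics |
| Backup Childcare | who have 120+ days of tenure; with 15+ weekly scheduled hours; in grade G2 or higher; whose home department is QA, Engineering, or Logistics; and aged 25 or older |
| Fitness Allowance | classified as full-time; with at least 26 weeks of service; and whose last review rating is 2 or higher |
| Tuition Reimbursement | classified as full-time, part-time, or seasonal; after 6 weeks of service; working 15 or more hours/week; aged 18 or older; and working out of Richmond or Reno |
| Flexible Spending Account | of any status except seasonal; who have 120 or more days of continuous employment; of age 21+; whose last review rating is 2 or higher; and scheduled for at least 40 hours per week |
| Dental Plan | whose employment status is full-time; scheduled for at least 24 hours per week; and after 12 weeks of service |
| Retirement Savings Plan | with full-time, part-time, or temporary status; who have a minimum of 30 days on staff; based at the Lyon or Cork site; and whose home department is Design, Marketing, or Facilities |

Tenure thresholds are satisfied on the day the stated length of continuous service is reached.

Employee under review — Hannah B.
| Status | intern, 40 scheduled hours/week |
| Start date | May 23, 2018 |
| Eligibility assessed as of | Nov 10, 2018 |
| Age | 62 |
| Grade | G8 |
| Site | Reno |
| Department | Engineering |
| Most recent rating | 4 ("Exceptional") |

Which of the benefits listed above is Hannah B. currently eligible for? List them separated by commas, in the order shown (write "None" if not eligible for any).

Backup Childcare, Flexible Spending Account

Service from May 23, 2018 to Nov 10, 2018: 171 days.
Stock Purchase Plan — status intern ✓ (not excluded); service 171 days ≥ 2 months (≈60 days) ✓; grade G8 ≥ G5 ✓; dept Engineering ✗ → not eligible.
Pet Insurance — service 171 days ≥ 2 months (≈60 days) ✓; age 62 ≥ 25 ✓; 40 hrs/wk ≥ 15 ✓; rating 4 ≥ 3 ✓; dept Engineering ✗ → not eligible.
Backup Childcare — service 171 days ≥ 120 days ✓; 40 hrs/wk ≥ 15 ✓; grade G8 ≥ G2 ✓; dept Engineering ✓; age 62 ≥ 25 ✓ → eligible.
Fitness Allowance — status intern ✗ (requires full-time) → not eligible.
Tuition Reimbursement — status intern ✗ (requires full-time, part-time, or seasonal) → not eligible.
Flexible Spending Account — status intern ✓ (not excluded); service 171 days ≥ 120 days ✓; age 62 ≥ 21 ✓; rating 4 ≥ 2 ✓; 40 hrs/wk ≥ 40 ✓ → eligible.
Dental Plan — status intern ✗ (requires full-time) → not eligible.
Retirement Savings Plan — status intern ✗ (requires full-time, part-time, or temporary) → not eligible.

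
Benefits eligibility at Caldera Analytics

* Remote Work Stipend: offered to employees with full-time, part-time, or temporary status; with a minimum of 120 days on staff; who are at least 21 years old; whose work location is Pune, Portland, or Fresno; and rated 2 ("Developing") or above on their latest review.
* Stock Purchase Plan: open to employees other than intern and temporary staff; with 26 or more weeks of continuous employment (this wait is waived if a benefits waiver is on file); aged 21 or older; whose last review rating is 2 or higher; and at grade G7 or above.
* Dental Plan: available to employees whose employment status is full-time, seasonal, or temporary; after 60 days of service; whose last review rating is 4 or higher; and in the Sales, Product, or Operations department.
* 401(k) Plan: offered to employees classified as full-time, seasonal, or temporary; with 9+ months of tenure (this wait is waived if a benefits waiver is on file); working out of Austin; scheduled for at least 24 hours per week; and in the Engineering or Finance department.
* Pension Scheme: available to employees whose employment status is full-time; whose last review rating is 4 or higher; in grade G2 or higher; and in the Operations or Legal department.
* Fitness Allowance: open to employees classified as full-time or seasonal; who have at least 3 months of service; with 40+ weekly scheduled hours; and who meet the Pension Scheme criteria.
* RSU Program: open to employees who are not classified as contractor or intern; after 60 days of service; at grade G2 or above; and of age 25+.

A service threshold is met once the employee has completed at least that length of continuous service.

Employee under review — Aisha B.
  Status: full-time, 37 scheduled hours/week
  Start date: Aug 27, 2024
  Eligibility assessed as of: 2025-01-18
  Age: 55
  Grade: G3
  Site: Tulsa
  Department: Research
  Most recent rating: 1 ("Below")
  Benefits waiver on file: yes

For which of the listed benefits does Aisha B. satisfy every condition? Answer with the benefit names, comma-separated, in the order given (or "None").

RSU Program

Service from Aug 27, 2024 to 2025-01-18: 144 days.
Remote Work Stipend — status full-time ✓; service 144 days ≥ 120 days ✓; age 55 ≥ 21 ✓; site Tulsa ✗ (not Pune, Portland, or Fresno) → not eligible.
Stock Purchase Plan — status full-time ✓ (not excluded); benefits waiver on file ✓; age 55 ≥ 21 ✓; rating 1 < 2 ✗ → not eligible.
Dental Plan — status full-time ✓; service 144 days ≥ 60 days ✓; rating 1 < 4 ✗ → not eligible.
401(k) Plan — status full-time ✓; benefits waiver on file ✓; site Tulsa ✗ (not Austin) → not eligible.
Pension Scheme — status full-time ✓; rating 1 < 4 ✗ → not eligible.
Fitness Allowance — status full-time ✓; service 144 days ≥ 3 months (≈90 days) ✓; 37 hrs/wk < 40 ✗ → not eligible.
RSU Program — status full-time ✓ (not excluded); service 144 days ≥ 60 days ✓; grade G3 ≥ G2 ✓; age 55 ≥ 25 ✓ → eligible.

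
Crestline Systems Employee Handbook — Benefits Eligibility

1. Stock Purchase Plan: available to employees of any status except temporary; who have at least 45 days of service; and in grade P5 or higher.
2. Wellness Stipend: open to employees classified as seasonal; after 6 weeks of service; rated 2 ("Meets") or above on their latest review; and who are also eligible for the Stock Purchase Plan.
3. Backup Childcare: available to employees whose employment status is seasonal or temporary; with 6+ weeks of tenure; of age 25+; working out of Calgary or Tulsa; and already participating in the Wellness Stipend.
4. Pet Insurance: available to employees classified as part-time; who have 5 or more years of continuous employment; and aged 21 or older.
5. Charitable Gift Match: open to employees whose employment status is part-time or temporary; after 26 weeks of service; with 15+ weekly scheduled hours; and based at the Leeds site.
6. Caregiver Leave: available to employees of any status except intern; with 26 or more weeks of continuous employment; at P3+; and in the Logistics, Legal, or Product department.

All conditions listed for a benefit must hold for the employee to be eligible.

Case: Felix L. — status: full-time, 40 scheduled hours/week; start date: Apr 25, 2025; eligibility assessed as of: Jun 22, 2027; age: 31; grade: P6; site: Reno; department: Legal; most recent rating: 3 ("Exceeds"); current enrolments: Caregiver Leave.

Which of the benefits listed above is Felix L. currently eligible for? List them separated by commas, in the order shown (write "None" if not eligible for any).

Stock Purchase Plan, Caregiver Leave

Service from Apr 25, 2025 to Jun 22, 2027: 788 days.
Stock Purchase Plan — status full-time ✓ (not excluded); service 788 days ≥ 45 days ✓; grade P6 ≥ P5 ✓ → eligible.
Wellness Stipend — status full-time ✗ (requires seasonal) → not eligible.
Backup Childcare — status full-time ✗ (requires seasonal or temporary) → not eligible.
Pet Insurance — status full-time ✗ (requires part-time) → not eligible.
Charitable Gift Match — status full-time ✗ (requires part-time or temporary) → not eligible.
Caregiver Leave — status full-time ✓ (not excluded); service 788 days ≥ 26 weeks (≈182 days) ✓; grade P6 ≥ P3 ✓; dept Legal ✓ → eligible.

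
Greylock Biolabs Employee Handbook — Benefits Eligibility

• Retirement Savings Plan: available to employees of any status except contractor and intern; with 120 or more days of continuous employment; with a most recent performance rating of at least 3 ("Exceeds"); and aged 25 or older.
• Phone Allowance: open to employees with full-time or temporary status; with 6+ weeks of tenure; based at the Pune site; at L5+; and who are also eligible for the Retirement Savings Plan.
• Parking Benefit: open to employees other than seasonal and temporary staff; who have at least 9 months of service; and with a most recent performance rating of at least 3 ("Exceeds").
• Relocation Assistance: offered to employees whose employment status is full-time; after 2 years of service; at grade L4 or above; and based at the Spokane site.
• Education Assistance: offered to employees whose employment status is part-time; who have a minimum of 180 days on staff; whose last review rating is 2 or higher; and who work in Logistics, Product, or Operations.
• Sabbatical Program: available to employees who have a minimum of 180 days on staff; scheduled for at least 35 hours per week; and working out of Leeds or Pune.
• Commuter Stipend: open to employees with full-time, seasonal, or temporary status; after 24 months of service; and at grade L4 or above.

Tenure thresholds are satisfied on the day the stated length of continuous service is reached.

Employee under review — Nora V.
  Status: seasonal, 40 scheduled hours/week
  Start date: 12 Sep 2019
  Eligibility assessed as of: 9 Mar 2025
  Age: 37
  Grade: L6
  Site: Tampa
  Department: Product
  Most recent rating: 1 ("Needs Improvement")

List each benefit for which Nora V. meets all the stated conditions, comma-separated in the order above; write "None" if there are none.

Service from 12 Sep 2019 to 9 Mar 2025: 2005 days.
Retirement Savings Plan — status seasonal ✓ (not excluded); service 2005 days ≥ 120 days ✓; rating 1 < 3 ✗ → not eligible.
Phone Allowance — status seasonal ✗ (requires full-time or temporary) → not eligible.
Parking Benefit — status seasonal ✗ (excluded) → not eligible.
Relocation Assistance — status seasonal ✗ (requires full-time) → not eligible.
Education Assistance — status seasonal ✗ (requires part-time) → not eligible.
Sabbatical Program — service 2005 days ≥ 180 days ✓; 40 hrs/wk ≥ 35 ✓; site Tampa ✗ (not Leeds or Pune) → not eligible.
Commuter Stipend — status seasonal ✓; service 2005 days ≥ 24 months (≈720 days) ✓; grade L6 ≥ L4 ✓ → eligible.

Commuter Stipend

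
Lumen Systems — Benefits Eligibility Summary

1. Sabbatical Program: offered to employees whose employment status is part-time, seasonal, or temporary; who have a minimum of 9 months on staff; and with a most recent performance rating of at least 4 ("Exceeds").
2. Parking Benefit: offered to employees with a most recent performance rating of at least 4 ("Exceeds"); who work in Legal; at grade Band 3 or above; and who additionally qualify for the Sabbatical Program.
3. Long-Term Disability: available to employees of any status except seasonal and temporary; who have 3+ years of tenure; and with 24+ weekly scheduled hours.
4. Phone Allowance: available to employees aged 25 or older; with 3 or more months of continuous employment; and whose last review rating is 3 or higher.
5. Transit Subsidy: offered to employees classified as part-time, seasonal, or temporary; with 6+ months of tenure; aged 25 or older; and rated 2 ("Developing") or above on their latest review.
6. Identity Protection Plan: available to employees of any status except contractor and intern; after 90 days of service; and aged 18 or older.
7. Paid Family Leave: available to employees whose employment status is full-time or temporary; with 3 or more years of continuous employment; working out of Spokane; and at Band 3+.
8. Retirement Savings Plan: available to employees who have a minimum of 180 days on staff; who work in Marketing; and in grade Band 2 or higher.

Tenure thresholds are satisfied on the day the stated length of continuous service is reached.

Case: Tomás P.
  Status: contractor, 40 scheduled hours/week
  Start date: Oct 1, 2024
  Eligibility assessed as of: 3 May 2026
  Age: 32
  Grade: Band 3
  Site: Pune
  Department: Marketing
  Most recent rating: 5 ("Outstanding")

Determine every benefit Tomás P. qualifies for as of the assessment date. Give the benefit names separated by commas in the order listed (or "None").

Phone Allowance, Retirement Savings Plan

Service from Oct 1, 2024 to 3 May 2026: 579 days.
Sabbatical Program — status contractor ✗ (requires part-time, seasonal, or temporary) → not eligible.
Parking Benefit — rating 5 ≥ 4 ✓; dept Marketing ✗ → not eligible.
Long-Term Disability — status contractor ✓ (not excluded); service 579 days < 3 years (≈1095 days) ✗ → not eligible.
Phone Allowance — age 32 ≥ 25 ✓; service 579 days ≥ 3 months (≈90 days) ✓; rating 5 ≥ 3 ✓ → eligible.
Transit Subsidy — status contractor ✗ (requires part-time, seasonal, or temporary) → not eligible.
Identity Protection Plan — status contractor ✗ (excluded) → not eligible.
Paid Family Leave — status contractor ✗ (requires full-time or temporary) → not eligible.
Retirement Savings Plan — service 579 days ≥ 180 days ✓; dept Marketing ✓; grade Band 3 ≥ Band 2 ✓ → eligible.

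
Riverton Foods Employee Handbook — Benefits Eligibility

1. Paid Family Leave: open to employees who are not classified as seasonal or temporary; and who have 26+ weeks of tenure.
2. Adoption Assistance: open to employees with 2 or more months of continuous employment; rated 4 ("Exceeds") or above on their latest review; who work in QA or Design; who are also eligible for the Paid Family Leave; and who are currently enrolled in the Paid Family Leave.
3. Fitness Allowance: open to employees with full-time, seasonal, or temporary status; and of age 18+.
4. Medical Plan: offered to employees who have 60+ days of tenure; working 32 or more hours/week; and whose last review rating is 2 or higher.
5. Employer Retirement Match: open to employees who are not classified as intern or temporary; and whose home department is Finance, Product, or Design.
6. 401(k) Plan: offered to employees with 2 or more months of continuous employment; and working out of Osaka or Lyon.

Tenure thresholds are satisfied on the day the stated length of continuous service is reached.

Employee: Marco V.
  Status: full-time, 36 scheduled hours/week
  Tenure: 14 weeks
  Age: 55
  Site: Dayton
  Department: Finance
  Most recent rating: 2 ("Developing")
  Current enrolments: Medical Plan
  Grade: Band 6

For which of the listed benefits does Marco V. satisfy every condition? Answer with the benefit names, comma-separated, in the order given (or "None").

Paid Family Leave — status full-time ✓ (not excluded); service 14 weeks < 26 weeks ✗ → not eligible.
Adoption Assistance — service 14 weeks ≥ 2 months (≈60 days) ✓; rating 2 < 4 ✗ → not eligible.
Fitness Allowance — status full-time ✓; age 55 ≥ 18 ✓ → eligible.
Medical Plan — service 14 weeks ≥ 60 days ✓; 36 hrs/wk ≥ 32 ✓; rating 2 ≥ 2 ✓ → eligible.
Employer Retirement Match — status full-time ✓ (not excluded); dept Finance ✓ → eligible.
401(k) Plan — service 14 weeks ≥ 2 months (≈60 days) ✓; site Dayton ✗ (not Osaka or Lyon) → not eligible.

Fitness Allowance, Medical Plan, Employer Retirement Match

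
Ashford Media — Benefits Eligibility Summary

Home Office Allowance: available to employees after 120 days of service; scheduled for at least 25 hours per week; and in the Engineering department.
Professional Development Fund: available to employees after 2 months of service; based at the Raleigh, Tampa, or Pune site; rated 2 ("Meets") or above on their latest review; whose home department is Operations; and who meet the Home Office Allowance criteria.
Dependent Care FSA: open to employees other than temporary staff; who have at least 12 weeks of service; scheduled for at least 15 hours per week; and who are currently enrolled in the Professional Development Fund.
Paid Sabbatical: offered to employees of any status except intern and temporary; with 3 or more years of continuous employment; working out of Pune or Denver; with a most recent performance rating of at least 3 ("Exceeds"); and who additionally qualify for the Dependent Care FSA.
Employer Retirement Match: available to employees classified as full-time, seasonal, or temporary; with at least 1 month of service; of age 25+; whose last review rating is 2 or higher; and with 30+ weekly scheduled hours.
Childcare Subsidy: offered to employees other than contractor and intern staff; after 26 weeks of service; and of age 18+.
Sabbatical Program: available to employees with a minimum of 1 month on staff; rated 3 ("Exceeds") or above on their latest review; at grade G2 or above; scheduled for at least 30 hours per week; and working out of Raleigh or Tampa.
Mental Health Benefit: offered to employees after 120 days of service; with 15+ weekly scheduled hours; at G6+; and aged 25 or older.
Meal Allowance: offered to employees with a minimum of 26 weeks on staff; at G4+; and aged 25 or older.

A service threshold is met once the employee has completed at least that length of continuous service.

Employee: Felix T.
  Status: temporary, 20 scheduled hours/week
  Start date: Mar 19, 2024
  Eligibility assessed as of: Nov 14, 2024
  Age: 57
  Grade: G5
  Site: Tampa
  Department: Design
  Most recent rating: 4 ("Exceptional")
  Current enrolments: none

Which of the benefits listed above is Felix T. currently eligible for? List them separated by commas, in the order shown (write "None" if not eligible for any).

Service from Mar 19, 2024 to Nov 14, 2024: 240 days.
Home Office Allowance — service 240 days ≥ 120 days ✓; 20 hrs/wk < 25 ✗ → not eligible.
Professional Development Fund — service 240 days ≥ 2 months (≈60 days) ✓; site Tampa ✓; rating 4 ≥ 2 ✓; dept Design ✗ → not eligible.
Dependent Care FSA — status temporary ✗ (excluded) → not eligible.
Paid Sabbatical — status temporary ✗ (excluded) → not eligible.
Employer Retirement Match — status temporary ✓; service 240 days ≥ 1 month (≈30 days) ✓; age 57 ≥ 25 ✓; rating 4 ≥ 2 ✓; 20 hrs/wk < 30 ✗ → not eligible.
Childcare Subsidy — status temporary ✓ (not excluded); service 240 days ≥ 26 weeks (≈182 days) ✓; age 57 ≥ 18 ✓ → eligible.
Sabbatical Program — service 240 days ≥ 1 month (≈30 days) ✓; rating 4 ≥ 3 ✓; grade G5 ≥ G2 ✓; 20 hrs/wk < 30 ✗ → not eligible.
Mental Health Benefit — service 240 days ≥ 120 days ✓; 20 hrs/wk ≥ 15 ✓; grade G5 < G6 ✗ → not eligible.
Meal Allowance — service 240 days ≥ 26 weeks (≈182 days) ✓; grade G5 ≥ G4 ✓; age 57 ≥ 25 ✓ → eligible.

Childcare Subsidy, Meal Allowance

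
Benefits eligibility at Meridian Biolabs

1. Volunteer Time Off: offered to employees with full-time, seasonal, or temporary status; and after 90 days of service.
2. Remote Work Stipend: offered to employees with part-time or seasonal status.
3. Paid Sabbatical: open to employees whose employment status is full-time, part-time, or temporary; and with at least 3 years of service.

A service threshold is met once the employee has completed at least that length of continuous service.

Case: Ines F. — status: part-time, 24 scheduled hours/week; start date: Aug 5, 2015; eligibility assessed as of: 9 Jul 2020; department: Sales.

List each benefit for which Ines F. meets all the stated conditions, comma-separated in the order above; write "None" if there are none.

Remote Work Stipend, Paid Sabbatical

Service from Aug 5, 2015 to 9 Jul 2020: 1800 days.
Volunteer Time Off — status part-time ✗ (requires full-time, seasonal, or temporary) → not eligible.
Remote Work Stipend — status part-time ✓ → eligible.
Paid Sabbatical — status part-time ✓; service 1800 days ≥ 3 years (≈1095 days) ✓ → eligible.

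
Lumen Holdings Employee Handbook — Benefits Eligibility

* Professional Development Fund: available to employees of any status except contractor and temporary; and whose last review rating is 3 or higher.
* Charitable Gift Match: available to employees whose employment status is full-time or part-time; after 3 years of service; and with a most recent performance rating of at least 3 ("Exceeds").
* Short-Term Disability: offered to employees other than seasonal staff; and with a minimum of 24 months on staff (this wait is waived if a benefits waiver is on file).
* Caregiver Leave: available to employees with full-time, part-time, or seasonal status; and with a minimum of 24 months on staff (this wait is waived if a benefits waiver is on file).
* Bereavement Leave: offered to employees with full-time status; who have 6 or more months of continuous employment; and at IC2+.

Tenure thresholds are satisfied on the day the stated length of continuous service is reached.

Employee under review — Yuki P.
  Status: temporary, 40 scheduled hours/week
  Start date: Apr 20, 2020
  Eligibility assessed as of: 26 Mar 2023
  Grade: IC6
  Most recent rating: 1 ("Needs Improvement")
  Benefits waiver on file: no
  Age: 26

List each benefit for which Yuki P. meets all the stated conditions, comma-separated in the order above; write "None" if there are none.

Service from Apr 20, 2020 to 26 Mar 2023: 1070 days.
Professional Development Fund — status temporary ✗ (excluded) → not eligible.
Charitable Gift Match — status temporary ✗ (requires full-time or part-time) → not eligible.
Short-Term Disability — status temporary ✓ (not excluded); no waiver, service 1070 days ≥ 24 months (≈720 days) ✓ → eligible.
Caregiver Leave — status temporary ✗ (requires full-time, part-time, or seasonal) → not eligible.
Bereavement Leave — status temporary ✗ (requires full-time) → not eligible.

Short-Term Disability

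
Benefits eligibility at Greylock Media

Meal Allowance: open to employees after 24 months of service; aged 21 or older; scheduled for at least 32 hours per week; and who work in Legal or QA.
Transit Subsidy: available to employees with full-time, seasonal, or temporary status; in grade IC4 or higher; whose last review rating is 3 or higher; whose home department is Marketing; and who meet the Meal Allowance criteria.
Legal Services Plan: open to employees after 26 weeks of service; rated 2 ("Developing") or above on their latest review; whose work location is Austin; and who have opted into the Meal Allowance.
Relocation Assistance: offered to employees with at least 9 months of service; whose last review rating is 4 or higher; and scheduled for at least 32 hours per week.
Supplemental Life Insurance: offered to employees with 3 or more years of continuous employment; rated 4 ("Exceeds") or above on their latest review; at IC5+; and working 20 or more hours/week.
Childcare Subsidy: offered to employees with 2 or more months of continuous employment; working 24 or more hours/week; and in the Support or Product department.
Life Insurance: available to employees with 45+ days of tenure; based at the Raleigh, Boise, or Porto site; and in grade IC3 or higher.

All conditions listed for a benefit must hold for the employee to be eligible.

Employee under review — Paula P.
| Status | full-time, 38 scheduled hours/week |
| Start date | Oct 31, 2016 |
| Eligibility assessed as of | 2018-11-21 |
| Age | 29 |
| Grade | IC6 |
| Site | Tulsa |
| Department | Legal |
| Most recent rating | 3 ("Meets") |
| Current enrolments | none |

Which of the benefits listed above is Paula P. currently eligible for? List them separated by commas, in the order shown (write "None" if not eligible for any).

Service from Oct 31, 2016 to 2018-11-21: 751 days.
Meal Allowance — service 751 days ≥ 24 months (≈720 days) ✓; age 29 ≥ 21 ✓; 38 hrs/wk ≥ 32 ✓; dept Legal ✓ → eligible.
Transit Subsidy — status full-time ✓; grade IC6 ≥ IC4 ✓; rating 3 ≥ 3 ✓; dept Legal ✗ → not eligible.
Legal Services Plan — service 751 days ≥ 26 weeks (≈182 days) ✓; rating 3 ≥ 2 ✓; site Tulsa ✗ (not Austin) → not eligible.
Relocation Assistance — service 751 days ≥ 9 months (≈270 days) ✓; rating 3 < 4 ✗ → not eligible.
Supplemental Life Insurance — service 751 days < 3 years (≈1095 days) ✗ → not eligible.
Childcare Subsidy — service 751 days ≥ 2 months (≈60 days) ✓; 38 hrs/wk ≥ 24 ✓; dept Legal ✗ → not eligible.
Life Insurance — service 751 days ≥ 45 days ✓; site Tulsa ✗ (not Raleigh, Boise, or Porto) → not eligible.

Meal Allowance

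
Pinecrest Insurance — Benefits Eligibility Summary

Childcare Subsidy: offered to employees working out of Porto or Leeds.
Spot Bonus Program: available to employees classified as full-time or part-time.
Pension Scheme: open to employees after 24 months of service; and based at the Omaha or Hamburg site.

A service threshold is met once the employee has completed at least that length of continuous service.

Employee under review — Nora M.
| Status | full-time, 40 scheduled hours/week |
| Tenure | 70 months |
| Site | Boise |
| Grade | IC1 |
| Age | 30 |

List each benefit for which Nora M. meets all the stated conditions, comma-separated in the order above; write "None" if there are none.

Childcare Subsidy — site Boise ✗ (not Porto or Leeds) → not eligible.
Spot Bonus Program — status full-time ✓ → eligible.
Pension Scheme — service 70 months ≥ 24 months ✓; site Boise ✗ (not Omaha or Hamburg) → not eligible.

Spot Bonus Program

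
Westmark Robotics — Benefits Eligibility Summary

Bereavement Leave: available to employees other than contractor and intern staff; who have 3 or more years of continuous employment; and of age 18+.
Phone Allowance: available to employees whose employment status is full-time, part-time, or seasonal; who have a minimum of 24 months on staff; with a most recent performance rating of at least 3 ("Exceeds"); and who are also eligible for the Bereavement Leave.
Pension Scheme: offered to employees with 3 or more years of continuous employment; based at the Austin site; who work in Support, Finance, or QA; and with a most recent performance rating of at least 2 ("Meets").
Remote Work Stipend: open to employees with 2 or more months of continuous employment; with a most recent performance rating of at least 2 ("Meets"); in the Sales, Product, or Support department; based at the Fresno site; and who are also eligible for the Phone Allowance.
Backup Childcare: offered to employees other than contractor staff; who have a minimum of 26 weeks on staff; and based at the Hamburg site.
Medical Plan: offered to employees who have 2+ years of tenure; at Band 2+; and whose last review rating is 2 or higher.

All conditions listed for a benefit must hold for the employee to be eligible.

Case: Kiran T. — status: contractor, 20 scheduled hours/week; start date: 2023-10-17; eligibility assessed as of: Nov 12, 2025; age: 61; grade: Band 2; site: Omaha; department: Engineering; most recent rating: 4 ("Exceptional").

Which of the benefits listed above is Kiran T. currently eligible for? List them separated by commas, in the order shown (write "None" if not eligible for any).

Medical Plan

Service from 2023-10-17 to Nov 12, 2025: 757 days.
Bereavement Leave — status contractor ✗ (excluded) → not eligible.
Phone Allowance — status contractor ✗ (requires full-time, part-time, or seasonal) → not eligible.
Pension Scheme — service 757 days < 3 years (≈1095 days) ✗ → not eligible.
Remote Work Stipend — service 757 days ≥ 2 months (≈60 days) ✓; rating 4 ≥ 2 ✓; dept Engineering ✗ → not eligible.
Backup Childcare — status contractor ✗ (excluded) → not eligible.
Medical Plan — service 757 days ≥ 2 years (≈730 days) ✓; grade Band 2 ≥ Band 2 ✓; rating 4 ≥ 2 ✓ → eligible.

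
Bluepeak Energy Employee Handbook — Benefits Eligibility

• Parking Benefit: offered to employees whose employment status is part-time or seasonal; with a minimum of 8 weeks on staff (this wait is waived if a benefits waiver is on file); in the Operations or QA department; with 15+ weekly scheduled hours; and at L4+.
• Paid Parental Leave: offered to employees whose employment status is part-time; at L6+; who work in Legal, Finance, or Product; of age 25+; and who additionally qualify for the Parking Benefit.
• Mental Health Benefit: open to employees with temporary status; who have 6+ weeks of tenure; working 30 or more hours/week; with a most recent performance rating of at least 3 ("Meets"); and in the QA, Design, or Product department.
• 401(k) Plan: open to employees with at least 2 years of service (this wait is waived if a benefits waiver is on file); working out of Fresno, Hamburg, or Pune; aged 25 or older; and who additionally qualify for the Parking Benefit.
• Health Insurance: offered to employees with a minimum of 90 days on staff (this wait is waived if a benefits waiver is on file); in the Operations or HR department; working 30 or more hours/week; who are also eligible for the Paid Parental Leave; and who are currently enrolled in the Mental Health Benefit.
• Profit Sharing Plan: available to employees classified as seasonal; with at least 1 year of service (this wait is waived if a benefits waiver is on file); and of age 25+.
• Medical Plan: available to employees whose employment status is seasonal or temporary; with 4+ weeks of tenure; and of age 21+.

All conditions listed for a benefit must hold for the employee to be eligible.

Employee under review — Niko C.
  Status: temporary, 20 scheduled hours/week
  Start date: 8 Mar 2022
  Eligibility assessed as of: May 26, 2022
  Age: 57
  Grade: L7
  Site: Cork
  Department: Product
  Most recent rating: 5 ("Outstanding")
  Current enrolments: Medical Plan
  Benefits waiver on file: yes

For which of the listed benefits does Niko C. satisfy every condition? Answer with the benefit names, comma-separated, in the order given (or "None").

Medical Plan

Service from 8 Mar 2022 to May 26, 2022: 79 days.
Parking Benefit — status temporary ✗ (requires part-time or seasonal) → not eligible.
Paid Parental Leave — status temporary ✗ (requires part-time) → not eligible.
Mental Health Benefit — status temporary ✓; service 79 days ≥ 6 weeks (≈42 days) ✓; 20 hrs/wk < 30 ✗ → not eligible.
401(k) Plan — benefits waiver on file ✓; site Cork ✗ (not Fresno, Hamburg, or Pune) → not eligible.
Health Insurance — benefits waiver on file ✓; dept Product ✗ → not eligible.
Profit Sharing Plan — status temporary ✗ (requires seasonal) → not eligible.
Medical Plan — status temporary ✓; service 79 days ≥ 4 weeks (≈28 days) ✓; age 57 ≥ 21 ✓ → eligible.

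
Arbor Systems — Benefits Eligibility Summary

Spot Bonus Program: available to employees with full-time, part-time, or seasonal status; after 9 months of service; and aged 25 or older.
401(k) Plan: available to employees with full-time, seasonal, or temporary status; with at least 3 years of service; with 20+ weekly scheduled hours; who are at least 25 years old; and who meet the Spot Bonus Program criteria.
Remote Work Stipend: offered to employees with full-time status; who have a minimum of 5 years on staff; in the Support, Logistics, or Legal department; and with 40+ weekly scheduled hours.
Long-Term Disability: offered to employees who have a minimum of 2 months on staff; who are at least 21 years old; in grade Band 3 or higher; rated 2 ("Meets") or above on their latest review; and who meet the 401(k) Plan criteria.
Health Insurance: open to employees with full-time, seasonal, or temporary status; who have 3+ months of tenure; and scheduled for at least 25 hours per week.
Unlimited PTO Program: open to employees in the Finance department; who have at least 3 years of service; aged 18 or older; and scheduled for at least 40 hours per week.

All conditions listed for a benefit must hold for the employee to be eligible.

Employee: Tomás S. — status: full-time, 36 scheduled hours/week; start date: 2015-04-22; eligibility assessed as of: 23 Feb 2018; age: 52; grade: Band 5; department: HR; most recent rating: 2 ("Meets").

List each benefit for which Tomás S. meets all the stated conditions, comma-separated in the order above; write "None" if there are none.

Service from 2015-04-22 to 23 Feb 2018: 1038 days.
Spot Bonus Program — status full-time ✓; service 1038 days ≥ 9 months (≈270 days) ✓; age 52 ≥ 25 ✓ → eligible.
401(k) Plan — status full-time ✓; service 1038 days < 3 years (≈1095 days) ✗ → not eligible.
Remote Work Stipend — status full-time ✓; service 1038 days < 5 years (≈1825 days) ✗ → not eligible.
Long-Term Disability — service 1038 days ≥ 2 months (≈60 days) ✓; age 52 ≥ 21 ✓; grade Band 5 ≥ Band 3 ✓; rating 2 ≥ 2 ✓; not eligible for 401(k) Plan ✗ → not eligible.
Health Insurance — status full-time ✓; service 1038 days ≥ 3 months (≈90 days) ✓; 36 hrs/wk ≥ 25 ✓ → eligible.
Unlimited PTO Program — dept HR ✗ → not eligible.

Spot Bonus Program, Health Insurance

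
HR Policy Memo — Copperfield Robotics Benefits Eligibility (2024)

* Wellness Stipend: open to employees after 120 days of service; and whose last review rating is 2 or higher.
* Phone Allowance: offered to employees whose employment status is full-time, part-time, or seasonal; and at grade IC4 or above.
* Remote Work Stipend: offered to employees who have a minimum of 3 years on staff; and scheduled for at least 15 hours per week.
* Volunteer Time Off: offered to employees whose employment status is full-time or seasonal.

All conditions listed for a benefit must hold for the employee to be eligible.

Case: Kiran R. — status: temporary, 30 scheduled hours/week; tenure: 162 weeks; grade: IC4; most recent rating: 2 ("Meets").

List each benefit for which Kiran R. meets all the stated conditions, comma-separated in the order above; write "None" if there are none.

Wellness Stipend — service 162 weeks ≥ 120 days ✓; rating 2 ≥ 2 ✓ → eligible.
Phone Allowance — status temporary ✗ (requires full-time, part-time, or seasonal) → not eligible.
Remote Work Stipend — service 162 weeks ≥ 3 years (≈1095 days) ✓; 30 hrs/wk ≥ 15 ✓ → eligible.
Volunteer Time Off — status temporary ✗ (requires full-time or seasonal) → not eligible.

Wellness Stipend, Remote Work Stipend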